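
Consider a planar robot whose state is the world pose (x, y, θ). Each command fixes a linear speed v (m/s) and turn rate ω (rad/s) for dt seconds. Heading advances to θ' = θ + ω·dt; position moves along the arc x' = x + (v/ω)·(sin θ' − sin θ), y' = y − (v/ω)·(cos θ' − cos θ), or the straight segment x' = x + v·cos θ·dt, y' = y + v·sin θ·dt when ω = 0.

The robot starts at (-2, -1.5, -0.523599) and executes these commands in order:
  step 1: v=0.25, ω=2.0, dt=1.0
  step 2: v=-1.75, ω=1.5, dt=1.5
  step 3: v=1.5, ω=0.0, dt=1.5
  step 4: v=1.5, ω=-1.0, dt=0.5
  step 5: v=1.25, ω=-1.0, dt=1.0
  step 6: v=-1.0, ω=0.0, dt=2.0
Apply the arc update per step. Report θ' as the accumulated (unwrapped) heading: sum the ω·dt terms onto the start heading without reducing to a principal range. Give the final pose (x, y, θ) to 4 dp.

step 1: θ'=1.4764 (R=0.1250) → pose (-1.8131, -1.4035, 1.4764)
step 2: θ'=3.7264 (R=-1.1667) → pose (-0.0075, -2.4863, 3.7264)
step 3: θ'=3.7264 (straight) → pose (-1.8836, -3.7284, 3.7264)
step 4: θ'=3.2264 (R=-1.5000) → pose (-2.5846, -3.9723, 3.2264)
step 5: θ'=2.2264 (R=-1.2500) → pose (-3.6814, -3.4888, 2.2264)
step 6: θ'=2.2264 (straight) → pose (-2.4621, -5.0742, 2.2264)

(-2.4621, -5.0742, 2.2264)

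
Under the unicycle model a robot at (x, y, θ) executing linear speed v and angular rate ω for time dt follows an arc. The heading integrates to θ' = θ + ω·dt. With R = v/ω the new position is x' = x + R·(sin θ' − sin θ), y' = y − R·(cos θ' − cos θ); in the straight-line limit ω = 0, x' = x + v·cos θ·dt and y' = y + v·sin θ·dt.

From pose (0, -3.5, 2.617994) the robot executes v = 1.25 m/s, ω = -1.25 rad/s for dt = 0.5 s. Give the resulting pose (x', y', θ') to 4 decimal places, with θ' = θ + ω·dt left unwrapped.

θ' = 2.6180 + -1.25·0.5 = 1.9930
R = v/ω = 1.25/-1.25 = -1.0000
x' = 0 + -1.0000·(sin 1.9930 − sin 2.6180) = -0.4122
y' = -3.5 − -1.0000·(cos 1.9930 − cos 2.6180) = -3.0437

(-0.4122, -3.0437, 1.9930)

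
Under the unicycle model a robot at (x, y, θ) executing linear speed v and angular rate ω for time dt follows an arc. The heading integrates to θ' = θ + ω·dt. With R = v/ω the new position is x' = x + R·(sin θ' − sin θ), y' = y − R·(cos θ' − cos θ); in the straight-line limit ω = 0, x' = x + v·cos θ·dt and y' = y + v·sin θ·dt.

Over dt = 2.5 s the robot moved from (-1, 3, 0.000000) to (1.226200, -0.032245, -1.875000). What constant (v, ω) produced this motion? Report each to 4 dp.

v = 1.7500, ω = -0.7500

Δθ = -1.875000 − 0.000000 = -1.875000
ω = Δθ/dt = -1.875000/2.5 = -0.7500
R = −Δy/(cos θ' − cos θ) = -2.3333
v = R·ω = -2.3333·-0.7500 = 1.7500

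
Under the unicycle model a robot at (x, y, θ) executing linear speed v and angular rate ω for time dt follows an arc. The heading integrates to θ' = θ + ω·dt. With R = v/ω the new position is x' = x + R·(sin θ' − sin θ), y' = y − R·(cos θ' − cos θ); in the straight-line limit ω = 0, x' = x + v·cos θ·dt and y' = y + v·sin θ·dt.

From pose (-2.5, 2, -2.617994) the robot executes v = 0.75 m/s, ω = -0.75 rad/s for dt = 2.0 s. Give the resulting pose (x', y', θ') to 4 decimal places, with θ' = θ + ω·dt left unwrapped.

θ' = -2.6180 + -0.75·2.0 = -4.1180
R = v/ω = 0.75/-0.75 = -1.0000
x' = -2.5 + -1.0000·(sin -4.1180 − sin -2.6180) = -3.8285
y' = 2 − -1.0000·(cos -4.1180 − cos -2.6180) = 2.3060

(-3.8285, 2.3060, -4.1180)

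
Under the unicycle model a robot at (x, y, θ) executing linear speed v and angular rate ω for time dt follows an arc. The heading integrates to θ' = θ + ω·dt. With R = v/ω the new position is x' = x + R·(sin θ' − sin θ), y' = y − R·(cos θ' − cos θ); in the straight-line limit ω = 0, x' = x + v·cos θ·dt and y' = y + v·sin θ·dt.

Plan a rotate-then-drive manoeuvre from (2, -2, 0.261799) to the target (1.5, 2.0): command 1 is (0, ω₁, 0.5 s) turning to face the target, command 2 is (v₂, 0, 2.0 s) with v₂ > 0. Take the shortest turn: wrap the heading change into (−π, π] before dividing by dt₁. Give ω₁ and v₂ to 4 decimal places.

ω₁ = 2.8667, v₂ = 2.0156

heading to target = atan2(2−-2, 1.5−2) = 1.6952
Δθ = wrap(1.6952 − 0.2618) = 1.4334; ω₁ = Δθ/dt₁ = 2.8667
distance = √((1.5−2)² + (2−-2)²) = 4.0311; v₂ = distance/dt₂ = 2.0156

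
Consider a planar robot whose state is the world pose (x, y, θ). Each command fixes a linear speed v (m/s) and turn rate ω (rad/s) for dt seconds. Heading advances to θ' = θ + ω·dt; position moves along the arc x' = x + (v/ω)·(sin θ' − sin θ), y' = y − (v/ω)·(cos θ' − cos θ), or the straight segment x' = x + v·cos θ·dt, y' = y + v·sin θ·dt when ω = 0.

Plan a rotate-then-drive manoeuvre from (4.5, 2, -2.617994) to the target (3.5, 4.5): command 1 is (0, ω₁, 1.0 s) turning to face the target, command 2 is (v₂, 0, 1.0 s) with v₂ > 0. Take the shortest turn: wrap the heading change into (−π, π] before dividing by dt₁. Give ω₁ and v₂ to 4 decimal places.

heading to target = atan2(4.5−2, 3.5−4.5) = 1.9513
Δθ = wrap(1.9513 − -2.6180) = -1.7139; ω₁ = Δθ/dt₁ = -1.7139
distance = √((3.5−4.5)² + (4.5−2)²) = 2.6926; v₂ = distance/dt₂ = 2.6926

ω₁ = -1.7139, v₂ = 2.6926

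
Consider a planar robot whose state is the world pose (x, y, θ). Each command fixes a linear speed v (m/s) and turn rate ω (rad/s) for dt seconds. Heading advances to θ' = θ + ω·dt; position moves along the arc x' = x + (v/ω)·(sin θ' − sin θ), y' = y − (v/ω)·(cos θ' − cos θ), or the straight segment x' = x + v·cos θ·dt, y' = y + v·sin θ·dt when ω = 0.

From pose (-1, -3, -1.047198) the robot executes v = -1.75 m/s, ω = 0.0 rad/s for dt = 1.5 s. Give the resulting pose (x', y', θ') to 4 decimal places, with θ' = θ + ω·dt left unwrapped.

(-2.3125, -0.7267, -1.0472)

θ' = -1.0472 + 0.0·1.5 = -1.0472
ω = 0 → straight: x' = -1 + -1.75·cos(-1.0472)·1.5 = -2.3125
y' = -3 + -1.75·sin(-1.0472)·1.5 = -0.7267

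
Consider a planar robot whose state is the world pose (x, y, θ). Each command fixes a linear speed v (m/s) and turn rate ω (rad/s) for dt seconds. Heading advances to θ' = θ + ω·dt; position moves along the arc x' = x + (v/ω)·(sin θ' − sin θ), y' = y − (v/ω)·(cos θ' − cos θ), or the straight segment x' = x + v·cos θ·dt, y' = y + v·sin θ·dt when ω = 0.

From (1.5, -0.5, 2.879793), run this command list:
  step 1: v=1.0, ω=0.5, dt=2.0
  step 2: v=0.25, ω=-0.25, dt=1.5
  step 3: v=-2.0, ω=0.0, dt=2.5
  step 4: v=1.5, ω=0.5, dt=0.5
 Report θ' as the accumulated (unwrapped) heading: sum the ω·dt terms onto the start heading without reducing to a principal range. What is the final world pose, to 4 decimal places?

step 1: θ'=3.8798 (R=2.0000) → pose (-0.3636, -0.9525, 3.8798)
step 2: θ'=3.5048 (R=-1.0000) → pose (-0.6812, -1.1476, 3.5048)
step 3: θ'=3.5048 (straight) → pose (3.9926, 0.6288, 3.5048)
step 4: θ'=3.7548 (R=3.0000) → pose (3.3319, 0.2779, 3.7548)

(3.3319, 0.2779, 3.7548)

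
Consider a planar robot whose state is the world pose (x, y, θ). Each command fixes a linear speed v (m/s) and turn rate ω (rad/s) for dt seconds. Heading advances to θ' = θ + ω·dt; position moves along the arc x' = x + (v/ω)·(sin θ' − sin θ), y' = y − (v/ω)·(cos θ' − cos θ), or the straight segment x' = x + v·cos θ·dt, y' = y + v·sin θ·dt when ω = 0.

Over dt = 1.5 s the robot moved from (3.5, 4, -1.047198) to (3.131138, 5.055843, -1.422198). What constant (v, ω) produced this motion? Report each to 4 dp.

v = -0.7500, ω = -0.2500

Δθ = -1.422198 − -1.047198 = -0.375000
ω = Δθ/dt = -0.375000/1.5 = -0.2500
R = −Δy/(cos θ' − cos θ) = 3.0000
v = R·ω = 3.0000·-0.2500 = -0.7500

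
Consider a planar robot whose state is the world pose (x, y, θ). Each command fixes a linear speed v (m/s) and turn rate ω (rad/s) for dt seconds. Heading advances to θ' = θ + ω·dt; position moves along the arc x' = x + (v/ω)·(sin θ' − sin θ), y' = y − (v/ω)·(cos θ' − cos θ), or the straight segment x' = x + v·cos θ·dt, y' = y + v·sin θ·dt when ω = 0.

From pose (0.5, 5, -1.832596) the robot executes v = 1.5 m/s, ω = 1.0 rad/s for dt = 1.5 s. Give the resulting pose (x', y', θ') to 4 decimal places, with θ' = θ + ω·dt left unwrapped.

θ' = -1.8326 + 1.0·1.5 = -0.3326
R = v/ω = 1.5/1.0 = 1.5000
x' = 0.5 + 1.5000·(sin -0.3326 − sin -1.8326) = 1.4591
y' = 5 − 1.5000·(cos -0.3326 − cos -1.8326) = 3.1940

(1.4591, 3.1940, -0.3326)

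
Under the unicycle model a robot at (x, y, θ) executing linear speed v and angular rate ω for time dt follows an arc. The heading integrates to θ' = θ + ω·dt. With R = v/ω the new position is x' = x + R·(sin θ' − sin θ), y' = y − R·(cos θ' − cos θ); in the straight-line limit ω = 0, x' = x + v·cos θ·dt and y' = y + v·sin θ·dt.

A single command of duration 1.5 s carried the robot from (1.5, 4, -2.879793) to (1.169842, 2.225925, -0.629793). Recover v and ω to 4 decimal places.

Δθ = -0.629793 − -2.879793 = 2.250000
ω = Δθ/dt = 2.250000/1.5 = 1.5000
R = −Δy/(cos θ' − cos θ) = 1.0000
v = R·ω = 1.0000·1.5000 = 1.5000

v = 1.5000, ω = 1.5000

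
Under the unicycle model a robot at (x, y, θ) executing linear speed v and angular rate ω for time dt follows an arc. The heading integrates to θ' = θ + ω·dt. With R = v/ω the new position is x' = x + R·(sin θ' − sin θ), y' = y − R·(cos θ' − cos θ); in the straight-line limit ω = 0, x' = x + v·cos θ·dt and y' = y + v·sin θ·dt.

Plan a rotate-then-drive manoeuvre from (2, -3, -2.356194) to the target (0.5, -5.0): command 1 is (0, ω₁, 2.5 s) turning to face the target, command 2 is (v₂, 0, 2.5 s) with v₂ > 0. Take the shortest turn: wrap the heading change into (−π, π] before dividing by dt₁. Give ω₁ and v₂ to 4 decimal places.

ω₁ = 0.0568, v₂ = 1.0000

heading to target = atan2(-5−-3, 0.5−2) = -2.2143
Δθ = wrap(-2.2143 − -2.3562) = 0.1419; ω₁ = Δθ/dt₁ = 0.0568
distance = √((0.5−2)² + (-5−-3)²) = 2.5000; v₂ = distance/dt₂ = 1.0000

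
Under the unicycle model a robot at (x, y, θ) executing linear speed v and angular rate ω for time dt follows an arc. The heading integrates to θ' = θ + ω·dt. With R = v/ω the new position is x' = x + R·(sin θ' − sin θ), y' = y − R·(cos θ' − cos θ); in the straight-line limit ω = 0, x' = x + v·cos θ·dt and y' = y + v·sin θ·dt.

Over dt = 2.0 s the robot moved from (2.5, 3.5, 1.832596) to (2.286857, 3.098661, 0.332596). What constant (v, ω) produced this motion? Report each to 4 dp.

Δθ = 0.332596 − 1.832596 = -1.500000
ω = Δθ/dt = -1.500000/2.0 = -0.7500
R = −Δy/(cos θ' − cos θ) = 0.3333
v = R·ω = 0.3333·-0.7500 = -0.2500

v = -0.2500, ω = -0.7500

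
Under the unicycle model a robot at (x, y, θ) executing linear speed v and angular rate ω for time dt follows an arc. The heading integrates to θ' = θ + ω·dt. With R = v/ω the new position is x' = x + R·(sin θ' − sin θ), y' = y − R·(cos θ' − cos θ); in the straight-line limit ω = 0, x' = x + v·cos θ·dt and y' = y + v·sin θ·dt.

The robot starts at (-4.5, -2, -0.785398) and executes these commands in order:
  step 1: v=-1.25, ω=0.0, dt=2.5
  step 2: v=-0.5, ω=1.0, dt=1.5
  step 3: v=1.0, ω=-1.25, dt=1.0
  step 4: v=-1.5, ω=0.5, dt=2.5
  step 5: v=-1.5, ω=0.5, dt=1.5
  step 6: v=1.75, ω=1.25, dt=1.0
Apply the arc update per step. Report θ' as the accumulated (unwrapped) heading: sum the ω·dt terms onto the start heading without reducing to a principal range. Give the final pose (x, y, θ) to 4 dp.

(-11.7845, -0.5219, 2.7146)

step 1: θ'=-0.7854 (straight) → pose (-6.7097, 0.2097, -0.7854)
step 2: θ'=0.7146 (R=-0.5000) → pose (-7.3909, 0.2338, 0.7146)
step 3: θ'=-0.5354 (R=-0.8000) → pose (-6.4585, 0.3176, -0.5354)
step 4: θ'=0.7146 (R=-3.0000) → pose (-9.9550, 0.0035, 0.7146)
step 5: θ'=1.4646 (R=-3.0000) → pose (-10.9722, -1.9446, 1.4646)
step 6: θ'=2.7146 (R=1.4000) → pose (-11.7845, -0.5219, 2.7146)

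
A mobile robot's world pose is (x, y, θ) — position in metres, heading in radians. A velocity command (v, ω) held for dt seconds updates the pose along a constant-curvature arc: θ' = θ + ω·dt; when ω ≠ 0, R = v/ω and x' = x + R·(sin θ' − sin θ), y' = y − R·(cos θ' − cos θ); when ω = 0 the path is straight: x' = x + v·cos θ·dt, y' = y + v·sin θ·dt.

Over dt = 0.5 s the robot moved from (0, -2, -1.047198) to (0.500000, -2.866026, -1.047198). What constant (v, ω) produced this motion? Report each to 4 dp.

Δθ = -1.047198 − -1.047198 = 0.000000
ω = Δθ/dt = 0.000000/0.5 = 0.0000
ω = 0 → v = (Δx·cos θ + Δy·sin θ)/dt = 2.0000

v = 2.0000, ω = 0.0000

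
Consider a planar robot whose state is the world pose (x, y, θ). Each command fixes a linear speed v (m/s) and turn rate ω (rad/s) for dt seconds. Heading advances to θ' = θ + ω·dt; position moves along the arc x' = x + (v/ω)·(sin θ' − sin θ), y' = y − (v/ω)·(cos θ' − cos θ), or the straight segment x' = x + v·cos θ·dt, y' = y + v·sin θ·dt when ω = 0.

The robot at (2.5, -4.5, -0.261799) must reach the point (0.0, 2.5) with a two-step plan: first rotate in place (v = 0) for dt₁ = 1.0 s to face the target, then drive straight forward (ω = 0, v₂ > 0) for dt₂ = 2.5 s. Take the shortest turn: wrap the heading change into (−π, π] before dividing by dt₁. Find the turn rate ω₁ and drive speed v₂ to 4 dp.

ω₁ = 2.1756, v₂ = 2.9732

heading to target = atan2(2.5−-4.5, 0−2.5) = 1.9138
Δθ = wrap(1.9138 − -0.2618) = 2.1756; ω₁ = Δθ/dt₁ = 2.1756
distance = √((0−2.5)² + (2.5−-4.5)²) = 7.4330; v₂ = distance/dt₂ = 2.9732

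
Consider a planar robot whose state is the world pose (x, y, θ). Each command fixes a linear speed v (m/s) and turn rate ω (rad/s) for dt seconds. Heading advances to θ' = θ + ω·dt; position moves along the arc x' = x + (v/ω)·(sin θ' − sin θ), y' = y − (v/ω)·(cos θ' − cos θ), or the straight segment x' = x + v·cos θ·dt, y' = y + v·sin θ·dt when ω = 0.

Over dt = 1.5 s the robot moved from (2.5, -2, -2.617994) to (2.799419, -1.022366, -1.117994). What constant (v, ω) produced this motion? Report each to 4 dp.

Δθ = -1.117994 − -2.617994 = 1.500000
ω = Δθ/dt = 1.500000/1.5 = 1.0000
R = −Δy/(cos θ' − cos θ) = -0.7500
v = R·ω = -0.7500·1.0000 = -0.7500

v = -0.7500, ω = 1.0000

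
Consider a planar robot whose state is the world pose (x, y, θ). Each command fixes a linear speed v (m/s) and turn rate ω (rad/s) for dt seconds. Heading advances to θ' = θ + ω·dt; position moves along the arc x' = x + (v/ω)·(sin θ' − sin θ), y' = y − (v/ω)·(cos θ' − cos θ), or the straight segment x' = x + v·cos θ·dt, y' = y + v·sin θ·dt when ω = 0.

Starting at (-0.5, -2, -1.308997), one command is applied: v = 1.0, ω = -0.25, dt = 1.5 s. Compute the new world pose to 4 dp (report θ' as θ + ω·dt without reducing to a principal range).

θ' = -1.3090 + -0.25·1.5 = -1.6840
R = v/ω = 1.0/-0.25 = -4.0000
x' = -0.5 + -4.0000·(sin -1.6840 − sin -1.3090) = -0.3893
y' = -2 − -4.0000·(cos -1.6840 − cos -1.3090) = -3.4871

(-0.3893, -3.4871, -1.6840)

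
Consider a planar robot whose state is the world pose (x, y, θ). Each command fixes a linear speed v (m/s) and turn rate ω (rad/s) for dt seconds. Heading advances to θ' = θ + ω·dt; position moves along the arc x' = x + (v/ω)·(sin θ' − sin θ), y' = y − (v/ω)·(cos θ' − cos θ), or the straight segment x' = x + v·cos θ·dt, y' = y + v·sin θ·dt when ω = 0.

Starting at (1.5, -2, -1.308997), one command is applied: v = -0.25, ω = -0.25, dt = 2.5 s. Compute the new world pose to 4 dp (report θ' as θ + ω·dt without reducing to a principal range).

(1.5312, -1.3859, -1.9340)

θ' = -1.3090 + -0.25·2.5 = -1.9340
R = v/ω = -0.25/-0.25 = 1.0000
x' = 1.5 + 1.0000·(sin -1.9340 − sin -1.3090) = 1.5312
y' = -2 − 1.0000·(cos -1.9340 − cos -1.3090) = -1.3859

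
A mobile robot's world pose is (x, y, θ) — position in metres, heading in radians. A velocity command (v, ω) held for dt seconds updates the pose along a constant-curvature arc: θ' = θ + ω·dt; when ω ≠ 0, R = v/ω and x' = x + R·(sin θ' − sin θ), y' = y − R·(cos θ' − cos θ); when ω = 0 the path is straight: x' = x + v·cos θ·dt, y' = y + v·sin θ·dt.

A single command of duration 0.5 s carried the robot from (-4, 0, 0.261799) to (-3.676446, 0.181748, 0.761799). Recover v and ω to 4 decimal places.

Δθ = 0.761799 − 0.261799 = 0.500000
ω = Δθ/dt = 0.500000/0.5 = 1.0000
R = Δx/(sin θ' − sin θ) = 0.7500
v = R·ω = 0.7500·1.0000 = 0.7500

v = 0.7500, ω = 1.0000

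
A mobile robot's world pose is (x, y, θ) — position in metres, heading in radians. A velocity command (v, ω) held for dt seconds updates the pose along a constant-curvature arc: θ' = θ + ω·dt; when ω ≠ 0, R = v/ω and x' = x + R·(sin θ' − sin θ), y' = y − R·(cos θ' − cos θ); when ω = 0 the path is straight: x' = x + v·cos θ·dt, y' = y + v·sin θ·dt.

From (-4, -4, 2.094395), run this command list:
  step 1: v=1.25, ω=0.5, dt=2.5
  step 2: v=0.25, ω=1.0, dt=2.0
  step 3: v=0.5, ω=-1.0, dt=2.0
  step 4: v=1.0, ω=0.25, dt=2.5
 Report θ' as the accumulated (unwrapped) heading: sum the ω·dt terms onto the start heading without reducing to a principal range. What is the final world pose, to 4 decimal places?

step 1: θ'=3.3444 (R=2.5000) → pose (-6.6686, -2.8012, 3.3444)
step 2: θ'=5.3444 (R=0.2500) → pose (-6.8200, -3.1938, 5.3444)
step 3: θ'=3.3444 (R=-0.5000) → pose (-7.1227, -3.9789, 3.3444)
step 4: θ'=3.9694 (R=4.0000) → pose (-9.2628, -5.1910, 3.9694)

(-9.2628, -5.1910, 3.9694)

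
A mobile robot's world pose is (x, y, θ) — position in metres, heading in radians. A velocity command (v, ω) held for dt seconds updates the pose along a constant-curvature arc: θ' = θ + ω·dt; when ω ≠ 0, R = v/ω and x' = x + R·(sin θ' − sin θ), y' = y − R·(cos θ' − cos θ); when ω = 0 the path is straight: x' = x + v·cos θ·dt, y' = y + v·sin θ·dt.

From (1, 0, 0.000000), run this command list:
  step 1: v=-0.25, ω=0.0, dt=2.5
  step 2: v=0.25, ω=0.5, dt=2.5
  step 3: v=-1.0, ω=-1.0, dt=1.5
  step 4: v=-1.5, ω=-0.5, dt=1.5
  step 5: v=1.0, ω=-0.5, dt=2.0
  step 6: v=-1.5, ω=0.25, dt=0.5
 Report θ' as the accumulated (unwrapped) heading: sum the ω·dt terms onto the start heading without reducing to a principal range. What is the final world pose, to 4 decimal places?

(-1.7247, -0.2386, -1.8750)

step 1: θ'=0.0000 (straight) → pose (0.3750, 0.0000, 0.0000)
step 2: θ'=1.2500 (R=0.5000) → pose (0.8495, 0.3423, 1.2500)
step 3: θ'=-0.2500 (R=1.0000) → pose (-0.3469, -0.3113, -0.2500)
step 4: θ'=-1.0000 (R=3.0000) → pose (-2.1291, 0.9746, -1.0000)
step 5: θ'=-2.0000 (R=-2.0000) → pose (-1.9934, -0.9383, -2.0000)
step 6: θ'=-1.8750 (R=-6.0000) → pose (-1.7247, -0.2386, -1.8750)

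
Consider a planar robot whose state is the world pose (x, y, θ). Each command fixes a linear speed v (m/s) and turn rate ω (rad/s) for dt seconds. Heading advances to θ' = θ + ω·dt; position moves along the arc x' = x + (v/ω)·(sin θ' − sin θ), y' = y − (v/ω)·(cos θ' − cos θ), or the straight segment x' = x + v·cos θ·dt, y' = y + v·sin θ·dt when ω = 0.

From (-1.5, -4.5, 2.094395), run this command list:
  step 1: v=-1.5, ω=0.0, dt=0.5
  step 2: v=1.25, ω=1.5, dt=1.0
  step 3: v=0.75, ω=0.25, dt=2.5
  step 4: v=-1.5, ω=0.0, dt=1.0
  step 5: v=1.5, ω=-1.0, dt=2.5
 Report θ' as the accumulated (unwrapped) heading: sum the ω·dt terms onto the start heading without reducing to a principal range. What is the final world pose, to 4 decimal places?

step 1: θ'=2.0944 (straight) → pose (-1.1250, -5.1495, 2.0944)
step 2: θ'=3.5944 (R=0.8333) → pose (-2.2113, -4.8168, 3.5944)
step 3: θ'=4.2194 (R=3.0000) → pose (-3.5416, -6.0947, 4.2194)
step 4: θ'=4.2194 (straight) → pose (-2.8317, -4.7733, 4.2194)
step 5: θ'=1.7194 (R=-1.5000) → pose (-5.6365, -4.2855, 1.7194)

(-5.6365, -4.2855, 1.7194)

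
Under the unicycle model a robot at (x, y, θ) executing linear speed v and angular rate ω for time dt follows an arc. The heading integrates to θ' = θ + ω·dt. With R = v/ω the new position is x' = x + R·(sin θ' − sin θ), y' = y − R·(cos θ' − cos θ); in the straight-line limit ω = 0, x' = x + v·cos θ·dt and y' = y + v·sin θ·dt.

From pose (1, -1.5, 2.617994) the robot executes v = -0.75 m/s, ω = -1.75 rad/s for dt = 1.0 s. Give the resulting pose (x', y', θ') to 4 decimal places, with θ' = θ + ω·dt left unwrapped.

θ' = 2.6180 + -1.75·1.0 = 0.8680
R = v/ω = -0.75/-1.75 = 0.4286
x' = 1 + 0.4286·(sin 0.8680 − sin 2.6180) = 1.1127
y' = -1.5 − 0.4286·(cos 0.8680 − cos 2.6180) = -2.1482

(1.1127, -2.1482, 0.8680)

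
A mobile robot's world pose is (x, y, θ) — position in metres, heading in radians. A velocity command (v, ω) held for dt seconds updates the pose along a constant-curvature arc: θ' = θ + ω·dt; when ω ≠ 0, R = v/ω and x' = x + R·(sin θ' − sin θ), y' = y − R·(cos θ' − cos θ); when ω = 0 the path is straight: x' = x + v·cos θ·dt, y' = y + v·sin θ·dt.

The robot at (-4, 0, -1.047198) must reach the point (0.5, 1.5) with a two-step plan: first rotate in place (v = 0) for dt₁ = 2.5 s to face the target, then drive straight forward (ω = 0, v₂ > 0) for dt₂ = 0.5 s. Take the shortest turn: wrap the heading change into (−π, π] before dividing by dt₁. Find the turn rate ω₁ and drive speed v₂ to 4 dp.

ω₁ = 0.5476, v₂ = 9.4868

heading to target = atan2(1.5−0, 0.5−-4) = 0.3218
Δθ = wrap(0.3218 − -1.0472) = 1.3689; ω₁ = Δθ/dt₁ = 0.5476
distance = √((0.5−-4)² + (1.5−0)²) = 4.7434; v₂ = distance/dt₂ = 9.4868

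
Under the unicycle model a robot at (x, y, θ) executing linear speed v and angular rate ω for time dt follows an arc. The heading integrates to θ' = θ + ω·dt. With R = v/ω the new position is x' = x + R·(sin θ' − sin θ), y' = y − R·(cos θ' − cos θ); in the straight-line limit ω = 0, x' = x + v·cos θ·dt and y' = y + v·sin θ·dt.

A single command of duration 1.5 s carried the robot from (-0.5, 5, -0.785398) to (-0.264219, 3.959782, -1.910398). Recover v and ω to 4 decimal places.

Δθ = -1.910398 − -0.785398 = -1.125000
ω = Δθ/dt = -1.125000/1.5 = -0.7500
R = −Δy/(cos θ' − cos θ) = -1.0000
v = R·ω = -1.0000·-0.7500 = 0.7500

v = 0.7500, ω = -0.7500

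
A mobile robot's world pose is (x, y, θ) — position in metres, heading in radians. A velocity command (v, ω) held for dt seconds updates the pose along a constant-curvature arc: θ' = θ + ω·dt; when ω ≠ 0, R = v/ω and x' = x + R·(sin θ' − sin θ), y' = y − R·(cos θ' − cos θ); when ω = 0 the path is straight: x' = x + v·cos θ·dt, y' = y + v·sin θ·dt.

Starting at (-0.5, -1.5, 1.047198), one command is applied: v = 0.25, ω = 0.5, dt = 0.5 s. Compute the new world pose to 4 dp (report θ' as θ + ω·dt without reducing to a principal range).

(-0.4516, -1.3851, 1.2972)

θ' = 1.0472 + 0.5·0.5 = 1.2972
R = v/ω = 0.25/0.5 = 0.5000
x' = -0.5 + 0.5000·(sin 1.2972 − sin 1.0472) = -0.4516
y' = -1.5 − 0.5000·(cos 1.2972 − cos 1.0472) = -1.3851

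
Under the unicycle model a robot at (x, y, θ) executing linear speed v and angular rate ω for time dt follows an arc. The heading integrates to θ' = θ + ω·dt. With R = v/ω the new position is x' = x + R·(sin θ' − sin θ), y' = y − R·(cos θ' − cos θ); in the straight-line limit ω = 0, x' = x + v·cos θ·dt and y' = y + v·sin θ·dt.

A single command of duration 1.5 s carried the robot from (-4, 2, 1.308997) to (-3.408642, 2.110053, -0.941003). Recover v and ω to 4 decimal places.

v = 0.5000, ω = -1.5000

Δθ = -0.941003 − 1.308997 = -2.250000
ω = Δθ/dt = -2.250000/1.5 = -1.5000
R = Δx/(sin θ' − sin θ) = -0.3333
v = R·ω = -0.3333·-1.5000 = 0.5000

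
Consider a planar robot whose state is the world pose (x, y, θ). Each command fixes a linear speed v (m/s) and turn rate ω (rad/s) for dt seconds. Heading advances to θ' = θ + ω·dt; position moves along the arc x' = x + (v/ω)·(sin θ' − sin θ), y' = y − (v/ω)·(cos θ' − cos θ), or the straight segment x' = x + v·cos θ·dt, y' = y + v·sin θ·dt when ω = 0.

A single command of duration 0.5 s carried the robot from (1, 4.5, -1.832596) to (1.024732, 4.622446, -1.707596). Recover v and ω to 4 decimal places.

Δθ = -1.707596 − -1.832596 = 0.125000
ω = Δθ/dt = 0.125000/0.5 = 0.2500
R = −Δy/(cos θ' − cos θ) = -1.0000
v = R·ω = -1.0000·0.2500 = -0.2500

v = -0.2500, ω = 0.2500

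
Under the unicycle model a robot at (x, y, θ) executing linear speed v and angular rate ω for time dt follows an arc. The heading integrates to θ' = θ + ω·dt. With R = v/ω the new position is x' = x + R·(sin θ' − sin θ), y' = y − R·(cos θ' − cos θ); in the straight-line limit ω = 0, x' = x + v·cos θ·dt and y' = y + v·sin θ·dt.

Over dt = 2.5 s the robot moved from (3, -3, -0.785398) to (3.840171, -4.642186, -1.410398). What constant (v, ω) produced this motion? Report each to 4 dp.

Δθ = -1.410398 − -0.785398 = -0.625000
ω = Δθ/dt = -0.625000/2.5 = -0.2500
R = −Δy/(cos θ' − cos θ) = -3.0000
v = R·ω = -3.0000·-0.2500 = 0.7500

v = 0.7500, ω = -0.2500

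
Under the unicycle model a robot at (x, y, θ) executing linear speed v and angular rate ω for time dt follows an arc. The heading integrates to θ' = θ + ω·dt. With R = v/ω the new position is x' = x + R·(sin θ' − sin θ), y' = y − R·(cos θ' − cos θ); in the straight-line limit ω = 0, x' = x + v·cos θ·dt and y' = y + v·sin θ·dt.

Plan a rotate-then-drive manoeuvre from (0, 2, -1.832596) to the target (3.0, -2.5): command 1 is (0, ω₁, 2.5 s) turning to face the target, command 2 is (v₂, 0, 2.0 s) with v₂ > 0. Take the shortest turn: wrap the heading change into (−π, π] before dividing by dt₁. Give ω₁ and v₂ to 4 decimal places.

heading to target = atan2(-2.5−2, 3−0) = -0.9828
Δθ = wrap(-0.9828 − -1.8326) = 0.8498; ω₁ = Δθ/dt₁ = 0.3399
distance = √((3−0)² + (-2.5−2)²) = 5.4083; v₂ = distance/dt₂ = 2.7042

ω₁ = 0.3399, v₂ = 2.7042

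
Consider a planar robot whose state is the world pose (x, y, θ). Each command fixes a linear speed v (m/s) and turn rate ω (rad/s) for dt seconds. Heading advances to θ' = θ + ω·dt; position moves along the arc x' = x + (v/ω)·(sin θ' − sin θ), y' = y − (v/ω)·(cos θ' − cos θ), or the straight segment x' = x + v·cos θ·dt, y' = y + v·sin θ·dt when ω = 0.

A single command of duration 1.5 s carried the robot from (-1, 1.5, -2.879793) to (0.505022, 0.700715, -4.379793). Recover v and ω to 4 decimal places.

Δθ = -4.379793 − -2.879793 = -1.500000
ω = Δθ/dt = -1.500000/1.5 = -1.0000
R = Δx/(sin θ' − sin θ) = 1.2500
v = R·ω = 1.2500·-1.0000 = -1.2500

v = -1.2500, ω = -1.0000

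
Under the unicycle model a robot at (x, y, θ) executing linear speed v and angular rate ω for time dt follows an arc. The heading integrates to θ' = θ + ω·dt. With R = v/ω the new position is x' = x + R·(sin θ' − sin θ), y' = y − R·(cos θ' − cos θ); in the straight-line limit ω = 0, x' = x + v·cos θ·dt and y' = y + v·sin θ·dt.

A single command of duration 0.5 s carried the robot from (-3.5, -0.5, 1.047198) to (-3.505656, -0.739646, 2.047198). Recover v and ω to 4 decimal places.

Δθ = 2.047198 − 1.047198 = 1.000000
ω = Δθ/dt = 1.000000/0.5 = 2.0000
R = −Δy/(cos θ' − cos θ) = -0.2500
v = R·ω = -0.2500·2.0000 = -0.5000

v = -0.5000, ω = 2.0000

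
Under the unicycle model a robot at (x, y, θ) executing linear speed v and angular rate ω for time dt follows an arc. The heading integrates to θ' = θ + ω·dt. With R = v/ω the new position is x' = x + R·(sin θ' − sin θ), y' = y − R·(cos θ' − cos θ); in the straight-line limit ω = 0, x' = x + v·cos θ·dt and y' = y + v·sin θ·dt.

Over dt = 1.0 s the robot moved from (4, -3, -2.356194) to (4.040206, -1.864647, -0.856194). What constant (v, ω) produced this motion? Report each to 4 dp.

Δθ = -0.856194 − -2.356194 = 1.500000
ω = Δθ/dt = 1.500000/1.0 = 1.5000
R = −Δy/(cos θ' − cos θ) = -0.8333
v = R·ω = -0.8333·1.5000 = -1.2500

v = -1.2500, ω = 1.5000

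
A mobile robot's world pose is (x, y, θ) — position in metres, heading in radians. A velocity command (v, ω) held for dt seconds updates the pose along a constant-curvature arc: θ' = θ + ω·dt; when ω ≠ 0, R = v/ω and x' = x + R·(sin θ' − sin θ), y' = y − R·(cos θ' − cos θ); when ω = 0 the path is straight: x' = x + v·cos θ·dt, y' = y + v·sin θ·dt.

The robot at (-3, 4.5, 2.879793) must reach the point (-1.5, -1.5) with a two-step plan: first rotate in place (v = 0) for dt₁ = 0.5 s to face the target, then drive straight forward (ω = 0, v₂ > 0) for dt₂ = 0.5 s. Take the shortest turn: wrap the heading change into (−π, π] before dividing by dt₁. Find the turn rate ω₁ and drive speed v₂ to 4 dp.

heading to target = atan2(-1.5−4.5, -1.5−-3) = -1.3258
Δθ = wrap(-1.3258 − 2.8798) = 2.0776; ω₁ = Δθ/dt₁ = 4.1551
distance = √((-1.5−-3)² + (-1.5−4.5)²) = 6.1847; v₂ = distance/dt₂ = 12.3693

ω₁ = 4.1551, v₂ = 12.3693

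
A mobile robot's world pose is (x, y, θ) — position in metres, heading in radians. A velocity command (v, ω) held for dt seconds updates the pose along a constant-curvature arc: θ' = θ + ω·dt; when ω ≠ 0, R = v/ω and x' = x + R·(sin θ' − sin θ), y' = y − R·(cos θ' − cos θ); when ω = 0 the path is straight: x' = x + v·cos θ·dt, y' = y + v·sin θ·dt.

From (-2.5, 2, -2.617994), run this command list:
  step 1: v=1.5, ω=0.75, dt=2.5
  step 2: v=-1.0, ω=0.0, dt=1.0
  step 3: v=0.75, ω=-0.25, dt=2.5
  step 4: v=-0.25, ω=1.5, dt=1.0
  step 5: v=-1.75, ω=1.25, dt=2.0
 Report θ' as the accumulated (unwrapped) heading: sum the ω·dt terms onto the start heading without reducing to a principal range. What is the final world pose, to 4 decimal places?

step 1: θ'=-0.7430 (R=2.0000) → pose (-2.8530, -1.2049, -0.7430)
step 2: θ'=-0.7430 (straight) → pose (-3.5894, -0.5284, -0.7430)
step 3: θ'=-1.3680 (R=-3.0000) → pose (-2.6804, -2.1335, -1.3680)
step 4: θ'=0.1320 (R=-0.1667) → pose (-2.8656, -2.0019, 0.1320)
step 5: θ'=2.6320 (R=-1.4000) → pose (-3.3643, -4.6118, 2.6320)

(-3.3643, -4.6118, 2.6320)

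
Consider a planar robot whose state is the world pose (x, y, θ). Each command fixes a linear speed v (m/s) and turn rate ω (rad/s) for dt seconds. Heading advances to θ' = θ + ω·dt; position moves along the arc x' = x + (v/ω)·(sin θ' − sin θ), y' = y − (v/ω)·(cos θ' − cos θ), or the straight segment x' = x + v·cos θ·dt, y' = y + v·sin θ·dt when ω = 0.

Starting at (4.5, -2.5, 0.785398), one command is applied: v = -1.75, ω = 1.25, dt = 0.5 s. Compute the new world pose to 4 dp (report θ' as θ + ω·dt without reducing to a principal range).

(4.1079, -3.2664, 1.4104)

θ' = 0.7854 + 1.25·0.5 = 1.4104
R = v/ω = -1.75/1.25 = -1.4000
x' = 4.5 + -1.4000·(sin 1.4104 − sin 0.7854) = 4.1079
y' = -2.5 − -1.4000·(cos 1.4104 − cos 0.7854) = -3.2664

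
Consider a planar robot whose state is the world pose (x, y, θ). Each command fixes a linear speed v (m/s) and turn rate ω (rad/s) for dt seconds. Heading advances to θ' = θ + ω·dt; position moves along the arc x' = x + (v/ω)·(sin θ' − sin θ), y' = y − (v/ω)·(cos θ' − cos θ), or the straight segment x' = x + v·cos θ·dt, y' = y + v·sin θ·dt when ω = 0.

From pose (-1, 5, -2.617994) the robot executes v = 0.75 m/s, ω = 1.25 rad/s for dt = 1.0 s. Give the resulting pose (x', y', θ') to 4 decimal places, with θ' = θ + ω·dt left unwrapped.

(-1.2877, 4.3595, -1.3680)

θ' = -2.6180 + 1.25·1.0 = -1.3680
R = v/ω = 0.75/1.25 = 0.6000
x' = -1 + 0.6000·(sin -1.3680 − sin -2.6180) = -1.2877
y' = 5 − 0.6000·(cos -1.3680 − cos -2.6180) = 4.3595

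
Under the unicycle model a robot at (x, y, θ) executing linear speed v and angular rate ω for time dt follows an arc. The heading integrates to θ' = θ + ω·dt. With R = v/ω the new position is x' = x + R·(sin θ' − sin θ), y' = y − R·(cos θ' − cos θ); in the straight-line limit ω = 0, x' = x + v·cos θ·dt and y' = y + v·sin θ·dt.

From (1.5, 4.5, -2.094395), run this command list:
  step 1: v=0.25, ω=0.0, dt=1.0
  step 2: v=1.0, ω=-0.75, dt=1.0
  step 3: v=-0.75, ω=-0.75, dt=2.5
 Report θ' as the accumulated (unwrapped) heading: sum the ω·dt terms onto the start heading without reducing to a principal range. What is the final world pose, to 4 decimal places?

(1.9036, 2.7121, -4.7194)

step 1: θ'=-2.0944 (straight) → pose (1.3750, 4.2835, -2.0944)
step 2: θ'=-2.8444 (R=-1.3333) → pose (0.6108, 3.6753, -2.8444)
step 3: θ'=-4.7194 (R=1.0000) → pose (1.9036, 2.7121, -4.7194)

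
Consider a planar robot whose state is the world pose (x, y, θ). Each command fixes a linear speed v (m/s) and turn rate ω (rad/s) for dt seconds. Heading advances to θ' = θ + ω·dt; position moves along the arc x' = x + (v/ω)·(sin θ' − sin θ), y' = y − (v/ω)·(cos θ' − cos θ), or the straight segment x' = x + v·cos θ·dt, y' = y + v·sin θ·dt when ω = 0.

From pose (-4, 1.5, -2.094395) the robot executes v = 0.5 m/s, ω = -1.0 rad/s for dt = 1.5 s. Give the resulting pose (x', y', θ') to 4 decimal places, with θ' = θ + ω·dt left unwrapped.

θ' = -2.0944 + -1.0·1.5 = -3.5944
R = v/ω = 0.5/-1.0 = -0.5000
x' = -4 + -0.5000·(sin -3.5944 − sin -2.0944) = -4.6518
y' = 1.5 − -0.5000·(cos -3.5944 − cos -2.0944) = 1.3004

(-4.6518, 1.3004, -3.5944)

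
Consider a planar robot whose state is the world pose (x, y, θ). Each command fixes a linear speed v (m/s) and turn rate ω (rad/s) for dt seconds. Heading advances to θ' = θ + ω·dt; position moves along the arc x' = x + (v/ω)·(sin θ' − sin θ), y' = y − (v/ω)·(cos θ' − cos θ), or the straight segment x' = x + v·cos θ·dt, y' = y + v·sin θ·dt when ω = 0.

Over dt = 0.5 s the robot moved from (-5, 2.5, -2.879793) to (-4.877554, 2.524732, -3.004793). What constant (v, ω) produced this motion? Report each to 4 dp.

Δθ = -3.004793 − -2.879793 = -0.125000
ω = Δθ/dt = -0.125000/0.5 = -0.2500
R = Δx/(sin θ' − sin θ) = 1.0000
v = R·ω = 1.0000·-0.2500 = -0.2500

v = -0.2500, ω = -0.2500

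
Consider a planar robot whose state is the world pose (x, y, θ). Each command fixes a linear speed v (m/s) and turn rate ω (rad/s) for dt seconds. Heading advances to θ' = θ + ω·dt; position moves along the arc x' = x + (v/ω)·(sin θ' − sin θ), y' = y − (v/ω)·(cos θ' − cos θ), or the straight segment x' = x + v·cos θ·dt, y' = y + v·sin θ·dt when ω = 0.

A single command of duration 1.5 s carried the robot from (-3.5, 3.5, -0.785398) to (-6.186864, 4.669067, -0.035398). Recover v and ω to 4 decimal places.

Δθ = -0.035398 − -0.785398 = 0.750000
ω = Δθ/dt = 0.750000/1.5 = 0.5000
R = Δx/(sin θ' − sin θ) = -4.0000
v = R·ω = -4.0000·0.5000 = -2.0000

v = -2.0000, ω = 0.5000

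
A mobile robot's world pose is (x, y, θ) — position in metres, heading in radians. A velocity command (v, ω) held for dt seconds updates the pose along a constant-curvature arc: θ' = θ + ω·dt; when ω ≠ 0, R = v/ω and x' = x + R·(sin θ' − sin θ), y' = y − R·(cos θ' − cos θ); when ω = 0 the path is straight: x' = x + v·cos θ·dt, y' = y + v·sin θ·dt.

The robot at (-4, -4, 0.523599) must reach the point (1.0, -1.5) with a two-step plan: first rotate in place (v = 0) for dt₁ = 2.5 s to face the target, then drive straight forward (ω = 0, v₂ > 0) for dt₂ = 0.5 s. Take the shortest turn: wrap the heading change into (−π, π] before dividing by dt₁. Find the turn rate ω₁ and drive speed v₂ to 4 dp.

ω₁ = -0.0240, v₂ = 11.1803

heading to target = atan2(-1.5−-4, 1−-4) = 0.4636
Δθ = wrap(0.4636 − 0.5236) = -0.0600; ω₁ = Δθ/dt₁ = -0.0240
distance = √((1−-4)² + (-1.5−-4)²) = 5.5902; v₂ = distance/dt₂ = 11.1803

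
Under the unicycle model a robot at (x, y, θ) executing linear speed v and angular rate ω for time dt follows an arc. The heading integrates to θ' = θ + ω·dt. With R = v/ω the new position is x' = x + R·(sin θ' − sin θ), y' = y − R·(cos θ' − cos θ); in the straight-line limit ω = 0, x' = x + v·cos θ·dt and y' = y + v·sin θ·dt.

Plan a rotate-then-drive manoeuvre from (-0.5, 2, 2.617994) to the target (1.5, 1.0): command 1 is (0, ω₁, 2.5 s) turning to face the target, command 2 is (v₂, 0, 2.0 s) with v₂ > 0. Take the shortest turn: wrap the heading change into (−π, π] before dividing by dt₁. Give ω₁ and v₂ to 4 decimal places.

heading to target = atan2(1−2, 1.5−-0.5) = -0.4636
Δθ = wrap(-0.4636 − 2.6180) = -3.0816; ω₁ = Δθ/dt₁ = -1.2327
distance = √((1.5−-0.5)² + (1−2)²) = 2.2361; v₂ = distance/dt₂ = 1.1180

ω₁ = -1.2327, v₂ = 1.1180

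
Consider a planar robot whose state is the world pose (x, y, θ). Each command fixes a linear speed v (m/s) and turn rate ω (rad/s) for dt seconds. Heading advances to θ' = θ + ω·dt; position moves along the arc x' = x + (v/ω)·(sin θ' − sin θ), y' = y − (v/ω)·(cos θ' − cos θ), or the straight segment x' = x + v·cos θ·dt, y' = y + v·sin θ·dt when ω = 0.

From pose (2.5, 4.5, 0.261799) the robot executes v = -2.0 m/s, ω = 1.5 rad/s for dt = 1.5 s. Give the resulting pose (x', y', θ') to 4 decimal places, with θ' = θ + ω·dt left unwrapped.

θ' = 0.2618 + 1.5·1.5 = 2.5118
R = v/ω = -2.0/1.5 = -1.3333
x' = 2.5 + -1.3333·(sin 2.5118 − sin 0.2618) = 2.0598
y' = 4.5 − -1.3333·(cos 2.5118 − cos 0.2618) = 2.1346

(2.0598, 2.1346, 2.5118)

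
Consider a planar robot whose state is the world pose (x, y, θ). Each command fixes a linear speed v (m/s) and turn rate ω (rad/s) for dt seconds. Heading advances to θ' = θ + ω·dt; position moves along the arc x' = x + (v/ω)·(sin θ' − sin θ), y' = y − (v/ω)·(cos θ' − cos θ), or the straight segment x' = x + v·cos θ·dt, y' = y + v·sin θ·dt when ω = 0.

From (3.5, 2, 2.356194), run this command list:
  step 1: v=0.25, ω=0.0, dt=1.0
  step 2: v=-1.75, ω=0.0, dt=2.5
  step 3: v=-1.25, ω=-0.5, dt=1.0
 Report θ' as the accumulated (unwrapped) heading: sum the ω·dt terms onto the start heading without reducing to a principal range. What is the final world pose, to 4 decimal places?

step 1: θ'=2.3562 (straight) → pose (3.3232, 2.1768, 2.3562)
step 2: θ'=2.3562 (straight) → pose (6.4168, -0.9168, 2.3562)
step 3: θ'=1.8562 (R=2.5000) → pose (7.0479, -1.9807, 1.8562)

(7.0479, -1.9807, 1.8562)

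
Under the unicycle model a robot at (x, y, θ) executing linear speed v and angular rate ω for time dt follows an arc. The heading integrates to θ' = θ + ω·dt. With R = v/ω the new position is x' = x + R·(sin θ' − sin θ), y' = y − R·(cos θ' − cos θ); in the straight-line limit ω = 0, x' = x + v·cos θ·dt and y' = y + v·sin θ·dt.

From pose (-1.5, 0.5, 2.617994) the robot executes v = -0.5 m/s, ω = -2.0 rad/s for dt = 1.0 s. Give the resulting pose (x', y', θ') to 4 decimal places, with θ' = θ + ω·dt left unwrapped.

(-1.4801, 0.0797, 0.6180)

θ' = 2.6180 + -2.0·1.0 = 0.6180
R = v/ω = -0.5/-2.0 = 0.2500
x' = -1.5 + 0.2500·(sin 0.6180 − sin 2.6180) = -1.4801
y' = 0.5 − 0.2500·(cos 0.6180 − cos 2.6180) = 0.0797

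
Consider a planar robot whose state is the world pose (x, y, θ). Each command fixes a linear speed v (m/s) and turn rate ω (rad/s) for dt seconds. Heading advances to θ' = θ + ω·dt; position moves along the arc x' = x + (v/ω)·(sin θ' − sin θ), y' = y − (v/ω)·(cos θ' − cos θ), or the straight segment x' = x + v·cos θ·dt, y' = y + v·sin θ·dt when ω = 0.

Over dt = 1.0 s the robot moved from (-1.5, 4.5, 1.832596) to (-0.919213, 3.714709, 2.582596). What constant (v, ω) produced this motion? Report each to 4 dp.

v = -1.0000, ω = 0.7500

Δθ = 2.582596 − 1.832596 = 0.750000
ω = Δθ/dt = 0.750000/1.0 = 0.7500
R = −Δy/(cos θ' − cos θ) = -1.3333
v = R·ω = -1.3333·0.7500 = -1.0000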